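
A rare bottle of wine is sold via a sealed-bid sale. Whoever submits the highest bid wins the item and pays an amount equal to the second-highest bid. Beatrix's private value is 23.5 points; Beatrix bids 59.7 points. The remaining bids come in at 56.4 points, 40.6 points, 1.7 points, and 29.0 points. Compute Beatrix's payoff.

Highest competing bid: 56.4 points.
Beatrix's bid 59.7 points is the highest overall, so Beatrix wins and pays the second-highest bid, 56.4 points.
Payoff = value − price = 23.5 points − 56.4 points = -32.9 points.
Overbidding won the item at a price above value — truthful bidding would have avoided this loss.

Payoff = -32.9 points.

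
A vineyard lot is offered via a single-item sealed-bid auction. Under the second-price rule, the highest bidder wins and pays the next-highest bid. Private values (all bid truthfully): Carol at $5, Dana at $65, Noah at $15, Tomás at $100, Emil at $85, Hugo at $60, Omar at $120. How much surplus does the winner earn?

Winner's surplus: $20.

Ranking the bids: Omar $120; Tomás $100; Emil $85; Dana $65; Hugo $60; Noah $15; Carol $5.
Omar wins with the top bid and pays the second-highest, $100.
Surplus = $120 − $100 = $20.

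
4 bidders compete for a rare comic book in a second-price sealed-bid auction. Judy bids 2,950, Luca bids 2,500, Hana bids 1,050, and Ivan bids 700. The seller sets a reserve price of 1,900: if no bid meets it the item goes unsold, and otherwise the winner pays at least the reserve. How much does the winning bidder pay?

Price paid: 2,500.

Ordered from highest: Judy 2,950; Luca 2,500; Hana 1,050; Ivan 700.
Judy has the highest bid, so Judy wins.
The second-highest bid is 2,500, which exceeds the reserve, so that sets the price.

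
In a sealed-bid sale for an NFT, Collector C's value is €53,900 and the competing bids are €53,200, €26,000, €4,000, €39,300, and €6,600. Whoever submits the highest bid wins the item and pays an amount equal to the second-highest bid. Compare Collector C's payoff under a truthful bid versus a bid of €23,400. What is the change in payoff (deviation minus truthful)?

The highest competing bid is €53,200.
Bidding truthfully at €53,900: Collector C has the top bid, wins, and pays the second-highest bid €53,200. Payoff = €53,900 − €53,200 = €700.
Bidding €23,400: the top bid is €53,200 (a rival), so Collector C loses. Payoff = €0.
Change = €0 − €700 = -€700.
This is the dominant-strategy logic: truthful bidding weakly beats any alternative.

Payoff change: -€700.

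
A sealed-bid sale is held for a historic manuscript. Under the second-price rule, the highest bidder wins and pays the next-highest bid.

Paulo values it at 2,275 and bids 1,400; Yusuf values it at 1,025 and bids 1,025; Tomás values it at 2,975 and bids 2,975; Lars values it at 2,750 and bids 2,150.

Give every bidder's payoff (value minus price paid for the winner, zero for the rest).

Paulo 0, Yusuf 0, Tomás 825, Lars 0.

Bids in descending order: Tomás 2,975 > Lars 2,150 > Paulo 1,400 > Yusuf 1,025.
Tomás has the top bid and wins; the price is the second-highest bid, 2,150.
Tomás's payoff = 2,975 − 2,150 = 825. All other bidders lose, so their payoff is 0.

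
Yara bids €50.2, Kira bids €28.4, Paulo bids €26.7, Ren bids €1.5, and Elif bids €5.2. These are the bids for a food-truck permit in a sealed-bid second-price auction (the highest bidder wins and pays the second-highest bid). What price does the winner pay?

Ranking the bids: Yara €50.2 > Kira €28.4 > Paulo €26.7 > Elif €5.2 > Ren €1.5.
Yara is the highest bidder, so Yara wins.
Under the second-price rule, the price is the second-highest bid: €28.4.

The winner pays €28.4.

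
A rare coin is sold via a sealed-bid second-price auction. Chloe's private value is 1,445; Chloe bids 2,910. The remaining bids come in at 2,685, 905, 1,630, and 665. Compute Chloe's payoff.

Highest competing bid: 2,685.
Chloe's bid 2,910 is the highest overall, so Chloe wins and pays the second-highest bid, 2,685.
Payoff = value − price = 1,445 − 2,685 = -1,240.
Overbidding won the item at a price above value — truthful bidding would have avoided this loss.

-1,240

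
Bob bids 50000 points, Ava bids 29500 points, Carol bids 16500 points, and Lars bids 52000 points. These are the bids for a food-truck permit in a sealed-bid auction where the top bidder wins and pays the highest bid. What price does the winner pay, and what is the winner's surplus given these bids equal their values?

Sorted high to low: Lars 52000 points; Bob 50000 points; Ava 29500 points; Carol 16500 points.
Lars is the highest bidder, so Lars wins.
Under the first-price rule, the price is the highest bid: 52000 points.
Surplus = 52000 points − 52000 points = 0 points.

Price 52000 points; surplus 0 points.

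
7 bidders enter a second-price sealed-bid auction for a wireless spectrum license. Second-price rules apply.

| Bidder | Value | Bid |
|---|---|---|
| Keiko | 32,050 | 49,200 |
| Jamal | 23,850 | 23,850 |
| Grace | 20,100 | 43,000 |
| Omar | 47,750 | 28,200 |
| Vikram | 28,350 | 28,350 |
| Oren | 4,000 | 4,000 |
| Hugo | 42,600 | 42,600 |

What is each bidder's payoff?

Keiko -10,950, Jamal 0, Grace 0, Omar 0, Vikram 0, Oren 0, Hugo 0.

Bids in descending order: Keiko 49,200, then Grace 43,000, then Hugo 42,600, then Vikram 28,350, then Omar 28,200, then Jamal 23,850, then Oren 4,000.
Keiko has the top bid and wins; the price is the second-highest bid, 43,000.
Keiko's payoff = 32,050 − 43,000 = -10,950. All other bidders lose, so their payoff is 0.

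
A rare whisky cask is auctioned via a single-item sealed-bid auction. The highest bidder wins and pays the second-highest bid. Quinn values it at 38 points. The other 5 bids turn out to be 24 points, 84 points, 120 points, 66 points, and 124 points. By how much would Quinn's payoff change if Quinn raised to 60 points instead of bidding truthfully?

The highest competing bid is 124 points.
Bidding truthfully at 38 points: the top bid is 124 points (a rival), so Quinn loses. Payoff = 0 points.
Bidding 60 points: the top bid is 124 points (a rival), so Quinn loses. Payoff = 0 points.
Change = 0 points − 0 points = 0 points.

Payoff change: 0 points.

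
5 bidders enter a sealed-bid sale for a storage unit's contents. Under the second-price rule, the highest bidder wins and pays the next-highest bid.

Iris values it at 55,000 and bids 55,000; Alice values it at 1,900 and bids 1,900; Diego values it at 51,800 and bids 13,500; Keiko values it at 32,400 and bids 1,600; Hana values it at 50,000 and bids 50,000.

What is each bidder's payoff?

Iris 5,000, Alice 0, Diego 0, Keiko 0, Hana 0.

Bids in descending order: Iris 55,000, then Hana 50,000, then Diego 13,500, then Alice 1,900, then Keiko 1,600.
Iris has the top bid and wins; the price is the second-highest bid, 50,000.
Iris's payoff = 55,000 − 50,000 = 5,000. All other bidders lose, so their payoff is 0.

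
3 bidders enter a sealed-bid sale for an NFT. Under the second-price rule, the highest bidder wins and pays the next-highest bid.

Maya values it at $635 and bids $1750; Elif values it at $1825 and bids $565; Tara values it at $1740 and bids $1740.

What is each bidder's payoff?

Payoffs: Maya -$1105, Elif $0, Tara $0.

Ordered from highest: Maya $1750 > Tara $1740 > Elif $565.
Maya has the top bid and wins; the price is the second-highest bid, $1740.
Maya's payoff = $635 − $1740 = -$1105. All other bidders lose, so their payoff is 0.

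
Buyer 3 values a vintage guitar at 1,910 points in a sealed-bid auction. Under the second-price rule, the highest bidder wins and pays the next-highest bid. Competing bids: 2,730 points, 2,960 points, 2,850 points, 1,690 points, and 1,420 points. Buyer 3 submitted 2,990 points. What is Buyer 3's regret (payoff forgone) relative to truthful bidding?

Regret: 1,050 points.

The highest competing bid is 2,960 points.
Bidding truthfully at 1,910 points: the top bid is 2,960 points (a rival), so Buyer 3 loses. Payoff = 0 points.
Bidding 2,990 points: Buyer 3 has the top bid, wins, and pays the second-highest bid 2,960 points. Payoff = 1,910 points − 2,960 points = -1,050 points.
Regret = truthful payoff − actual payoff = 0 points − -1,050 points = 1,050 points.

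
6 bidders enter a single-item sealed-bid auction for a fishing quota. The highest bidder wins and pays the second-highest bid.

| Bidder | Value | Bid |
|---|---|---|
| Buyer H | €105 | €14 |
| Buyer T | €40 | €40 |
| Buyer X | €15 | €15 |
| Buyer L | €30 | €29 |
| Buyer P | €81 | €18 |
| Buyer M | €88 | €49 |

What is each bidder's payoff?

Buyer H €0, Buyer T €0, Buyer X €0, Buyer L €0, Buyer P €0, Buyer M €48.

Ranking the bids: Buyer M €49 > Buyer T €40 > Buyer L €29 > Buyer P €18 > Buyer X €15 > Buyer H €14.
Buyer M has the top bid and wins; the price is the second-highest bid, €40.
Buyer M's payoff = €88 − €40 = €48. All other bidders lose, so their payoff is 0.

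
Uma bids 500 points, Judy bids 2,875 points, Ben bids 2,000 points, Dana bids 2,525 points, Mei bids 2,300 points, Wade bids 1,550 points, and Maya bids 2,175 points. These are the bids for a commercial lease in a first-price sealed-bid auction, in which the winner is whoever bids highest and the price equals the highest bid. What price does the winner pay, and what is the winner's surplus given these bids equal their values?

Ranking the bids: Judy 2,875 points > Dana 2,525 points > Mei 2,300 points > Maya 2,175 points > Ben 2,000 points > Wade 1,550 points > Uma 500 points.
Judy is the highest bidder, so Judy wins.
Under the first-price rule, the price is the highest bid: 2,875 points.
Surplus = 2,875 points − 2,875 points = 0 points.

Price 2,875 points; surplus 0 points.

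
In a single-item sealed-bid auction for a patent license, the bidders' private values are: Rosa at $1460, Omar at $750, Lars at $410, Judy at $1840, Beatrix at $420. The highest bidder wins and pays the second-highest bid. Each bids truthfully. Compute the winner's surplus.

Bids in descending order: Judy $1840; Rosa $1460; Omar $750; Beatrix $420; Lars $410.
Judy wins with the top bid and pays the second-highest, $1460.
Surplus = $1840 − $1460 = $380.

$380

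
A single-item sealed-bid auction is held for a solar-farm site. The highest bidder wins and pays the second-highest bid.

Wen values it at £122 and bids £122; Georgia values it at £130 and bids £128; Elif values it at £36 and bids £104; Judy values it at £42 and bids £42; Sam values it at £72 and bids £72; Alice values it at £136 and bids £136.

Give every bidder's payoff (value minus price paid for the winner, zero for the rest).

Sorted high to low: Alice £136 > Georgia £128 > Wen £122 > Elif £104 > Sam £72 > Judy £42.
Alice has the top bid and wins; the price is the second-highest bid, £128.
Alice's payoff = £136 − £128 = £8. All other bidders lose, so their payoff is 0.

Wen £0, Georgia £0, Elif £0, Judy £0, Sam £0, Alice £8.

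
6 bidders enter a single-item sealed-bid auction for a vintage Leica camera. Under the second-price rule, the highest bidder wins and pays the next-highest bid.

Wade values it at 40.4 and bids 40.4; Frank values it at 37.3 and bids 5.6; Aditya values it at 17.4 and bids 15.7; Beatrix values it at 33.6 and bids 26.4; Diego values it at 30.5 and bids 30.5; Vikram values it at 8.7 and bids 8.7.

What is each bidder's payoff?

Wade 9.9, Frank 0.0, Aditya 0.0, Beatrix 0.0, Diego 0.0, Vikram 0.0.

Ordered from highest: Wade 40.4 > Diego 30.5 > Beatrix 26.4 > Aditya 15.7 > Vikram 8.7 > Frank 5.6.
Wade has the top bid and wins; the price is the second-highest bid, 30.5.
Wade's payoff = 40.4 − 30.5 = 9.9. All other bidders lose, so their payoff is 0.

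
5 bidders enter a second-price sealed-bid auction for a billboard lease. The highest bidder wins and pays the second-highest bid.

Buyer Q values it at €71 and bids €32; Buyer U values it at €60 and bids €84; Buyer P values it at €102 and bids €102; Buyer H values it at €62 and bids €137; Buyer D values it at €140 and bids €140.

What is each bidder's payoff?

Buyer Q €0, Buyer U €0, Buyer P €0, Buyer H €0, Buyer D €3.

Sorted high to low: Buyer D €140; Buyer H €137; Buyer P €102; Buyer U €84; Buyer Q €32.
Buyer D has the top bid and wins; the price is the second-highest bid, €137.
Buyer D's payoff = €140 − €137 = €3. All other bidders lose, so their payoff is 0.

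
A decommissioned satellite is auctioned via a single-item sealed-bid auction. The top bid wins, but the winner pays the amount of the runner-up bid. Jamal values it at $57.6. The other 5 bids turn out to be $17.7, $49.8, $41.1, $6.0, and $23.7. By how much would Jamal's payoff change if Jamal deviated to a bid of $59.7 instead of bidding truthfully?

The highest competing bid is $49.8.
Bidding truthfully at $57.6: Jamal has the top bid, wins, and pays the second-highest bid $49.8. Payoff = $57.6 − $49.8 = $7.8.
Bidding $59.7: Jamal has the top bid, wins, and pays the second-highest bid $49.8. Payoff = $57.6 − $49.8 = $7.8.
Change = $7.8 − $7.8 = $0.0.
The bid only affects whether you win, not the price — here both bids land on the same side of the top rival bid, so the deviation is payoff-neutral.

Payoff change: $0.0.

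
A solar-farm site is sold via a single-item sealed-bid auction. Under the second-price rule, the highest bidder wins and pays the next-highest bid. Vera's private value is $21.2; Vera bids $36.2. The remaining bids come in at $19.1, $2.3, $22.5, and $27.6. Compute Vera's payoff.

Highest competing bid: $27.6.
Vera's bid $36.2 is the highest overall, so Vera wins and pays the second-highest bid, $27.6.
Payoff = value − price = $21.2 − $27.6 = -$6.4.
Overbidding won the item at a price above value — truthful bidding would have avoided this loss.

-$6.4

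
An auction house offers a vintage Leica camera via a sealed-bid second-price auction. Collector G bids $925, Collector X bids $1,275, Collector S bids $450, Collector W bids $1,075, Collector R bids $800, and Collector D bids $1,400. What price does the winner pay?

$1,275

Ordered from highest: Collector D $1,400; Collector X $1,275; Collector W $1,075; Collector G $925; Collector R $800; Collector S $450.
Collector D has the highest bid, so Collector D wins.
The second-highest bid is $1,275, so that is what Collector D pays.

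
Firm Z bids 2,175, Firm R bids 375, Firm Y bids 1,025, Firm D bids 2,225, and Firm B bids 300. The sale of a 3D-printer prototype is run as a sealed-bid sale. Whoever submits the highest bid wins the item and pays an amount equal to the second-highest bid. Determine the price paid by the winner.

Ranking the bids: Firm D 2,225, then Firm Z 2,175, then Firm Y 1,025, then Firm R 375, then Firm B 300.
Firm D has the highest bid, so Firm D wins.
The second-highest bid is 2,175, so that is what Firm D pays.

Price paid: 2,175.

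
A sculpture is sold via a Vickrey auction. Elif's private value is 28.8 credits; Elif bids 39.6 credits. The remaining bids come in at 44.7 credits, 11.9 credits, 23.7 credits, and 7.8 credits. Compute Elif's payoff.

Highest competing bid: 44.7 credits.
Elif's bid 39.6 credits is not the highest, so Elif loses, pays nothing, and earns zero payoff.

Payoff = 0.0 credits.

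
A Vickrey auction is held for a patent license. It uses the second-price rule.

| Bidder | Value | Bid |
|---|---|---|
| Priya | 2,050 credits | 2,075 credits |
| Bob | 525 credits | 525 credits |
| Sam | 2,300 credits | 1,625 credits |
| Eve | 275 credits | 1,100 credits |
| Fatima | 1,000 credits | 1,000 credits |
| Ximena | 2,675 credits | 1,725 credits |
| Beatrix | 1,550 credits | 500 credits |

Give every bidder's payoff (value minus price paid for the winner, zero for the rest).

Priya 325 credits, Bob 0 credits, Sam 0 credits, Eve 0 credits, Fatima 0 credits, Ximena 0 credits, Beatrix 0 credits.

Sorted high to low: Priya 2,075 credits, then Ximena 1,725 credits, then Sam 1,625 credits, then Eve 1,100 credits, then Fatima 1,000 credits, then Bob 525 credits, then Beatrix 500 credits.
Priya has the top bid and wins; the price is the second-highest bid, 1,725 credits.
Priya's payoff = 2,050 credits − 1,725 credits = 325 credits. All other bidders lose, so their payoff is 0.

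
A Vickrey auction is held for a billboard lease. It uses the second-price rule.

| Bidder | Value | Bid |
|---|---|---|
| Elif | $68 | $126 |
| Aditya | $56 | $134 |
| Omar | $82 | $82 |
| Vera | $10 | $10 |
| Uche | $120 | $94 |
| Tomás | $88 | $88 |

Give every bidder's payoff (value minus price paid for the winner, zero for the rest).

Elif $0, Aditya -$70, Omar $0, Vera $0, Uche $0, Tomás $0.

Bids in descending order: Aditya $134; Elif $126; Uche $94; Tomás $88; Omar $82; Vera $10.
Aditya has the top bid and wins; the price is the second-highest bid, $126.
Aditya's payoff = $56 − $126 = -$70. All other bidders lose, so their payoff is 0.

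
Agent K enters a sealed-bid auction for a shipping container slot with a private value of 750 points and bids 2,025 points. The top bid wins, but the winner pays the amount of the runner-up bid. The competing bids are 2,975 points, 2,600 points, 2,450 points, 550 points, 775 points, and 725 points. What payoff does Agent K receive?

Highest competing bid: 2,975 points.
Agent K's bid 2,025 points is not the highest, so Agent K loses, pays nothing, and earns zero payoff.

Payoff = 0 points.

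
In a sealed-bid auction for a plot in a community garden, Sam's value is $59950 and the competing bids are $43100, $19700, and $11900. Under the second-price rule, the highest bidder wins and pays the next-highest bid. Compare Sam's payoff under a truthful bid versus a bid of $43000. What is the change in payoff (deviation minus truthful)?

Payoff change: -$16850.

The highest competing bid is $43100.
Bidding truthfully at $59950: Sam has the top bid, wins, and pays the second-highest bid $43100. Payoff = $59950 − $43100 = $16850.
Bidding $43000: the top bid is $43100 (a rival), so Sam loses. Payoff = $0.
Change = $0 − $16850 = -$16850.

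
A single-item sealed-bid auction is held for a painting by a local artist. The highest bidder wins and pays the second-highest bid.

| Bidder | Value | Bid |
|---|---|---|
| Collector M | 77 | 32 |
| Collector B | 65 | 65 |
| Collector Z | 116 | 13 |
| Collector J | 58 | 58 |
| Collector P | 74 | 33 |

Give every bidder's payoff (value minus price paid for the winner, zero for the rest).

Ranking the bids: Collector B 65; Collector J 58; Collector P 33; Collector M 32; Collector Z 13.
Collector B has the top bid and wins; the price is the second-highest bid, 58.
Collector B's payoff = 65 − 58 = 7. All other bidders lose, so their payoff is 0.

Payoffs: Collector M 0, Collector B 7, Collector Z 0, Collector J 0, Collector P 0.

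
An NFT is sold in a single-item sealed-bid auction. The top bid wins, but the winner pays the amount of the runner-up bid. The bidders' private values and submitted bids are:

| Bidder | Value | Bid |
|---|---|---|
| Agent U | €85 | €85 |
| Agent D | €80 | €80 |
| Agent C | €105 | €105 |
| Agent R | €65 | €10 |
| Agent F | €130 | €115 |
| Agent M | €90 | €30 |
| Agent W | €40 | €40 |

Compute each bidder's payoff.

Agent U €0, Agent D €0, Agent C €0, Agent R €0, Agent F €25, Agent M €0, Agent W €0.

Ordered from highest: Agent F €115; Agent C €105; Agent U €85; Agent D €80; Agent W €40; Agent M €30; Agent R €10.
Agent F has the top bid and wins; the price is the second-highest bid, €105.
Agent F's payoff = €130 − €105 = €25. All other bidders lose, so their payoff is 0.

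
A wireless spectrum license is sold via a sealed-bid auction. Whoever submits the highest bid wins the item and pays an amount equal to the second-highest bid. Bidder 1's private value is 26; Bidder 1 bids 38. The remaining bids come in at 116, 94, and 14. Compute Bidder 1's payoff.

The bidder's payoff: 0.

Highest competing bid: 116.
Bidder 1's bid 38 is not the highest, so Bidder 1 loses, pays nothing, and earns zero payoff.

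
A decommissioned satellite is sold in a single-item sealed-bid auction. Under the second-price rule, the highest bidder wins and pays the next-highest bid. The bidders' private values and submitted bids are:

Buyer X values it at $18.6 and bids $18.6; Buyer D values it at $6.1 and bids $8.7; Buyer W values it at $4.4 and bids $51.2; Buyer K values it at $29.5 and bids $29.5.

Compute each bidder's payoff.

Buyer X $0.0, Buyer D $0.0, Buyer W -$25.1, Buyer K $0.0.

Bids in descending order: Buyer W $51.2, then Buyer K $29.5, then Buyer X $18.6, then Buyer D $8.7.
Buyer W has the top bid and wins; the price is the second-highest bid, $29.5.
Buyer W's payoff = $4.4 − $29.5 = -$25.1. All other bidders lose, so their payoff is 0.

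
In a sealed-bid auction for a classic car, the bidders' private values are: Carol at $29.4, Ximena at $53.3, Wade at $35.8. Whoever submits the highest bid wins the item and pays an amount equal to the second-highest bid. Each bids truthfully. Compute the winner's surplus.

Winner's surplus: $17.5.

Sorted high to low: Ximena $53.3 > Wade $35.8 > Carol $29.4.
Ximena wins with the top bid and pays the second-highest, $35.8.
Surplus = $53.3 − $35.8 = $17.5.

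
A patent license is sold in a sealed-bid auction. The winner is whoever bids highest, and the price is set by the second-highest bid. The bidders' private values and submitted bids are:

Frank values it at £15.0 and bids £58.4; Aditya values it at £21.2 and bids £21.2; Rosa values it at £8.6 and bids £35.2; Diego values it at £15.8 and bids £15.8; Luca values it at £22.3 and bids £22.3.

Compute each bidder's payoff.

Frank -£20.2, Aditya £0.0, Rosa £0.0, Diego £0.0, Luca £0.0.

Ranking the bids: Frank £58.4, then Rosa £35.2, then Luca £22.3, then Aditya £21.2, then Diego £15.8.
Frank has the top bid and wins; the price is the second-highest bid, £35.2.
Frank's payoff = £15.0 − £35.2 = -£20.2. All other bidders lose, so their payoff is 0.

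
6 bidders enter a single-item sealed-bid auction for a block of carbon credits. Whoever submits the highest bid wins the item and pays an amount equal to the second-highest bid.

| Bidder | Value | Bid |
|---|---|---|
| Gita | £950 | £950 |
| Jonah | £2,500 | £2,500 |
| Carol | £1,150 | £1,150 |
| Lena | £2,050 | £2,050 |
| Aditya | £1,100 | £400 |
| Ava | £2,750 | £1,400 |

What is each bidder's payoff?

Gita £0, Jonah £450, Carol £0, Lena £0, Aditya £0, Ava £0.

Sorted high to low: Jonah £2,500 > Lena £2,050 > Ava £1,400 > Carol £1,150 > Gita £950 > Aditya £400.
Jonah has the top bid and wins; the price is the second-highest bid, £2,050.
Jonah's payoff = £2,500 − £2,050 = £450. All other bidders lose, so their payoff is 0.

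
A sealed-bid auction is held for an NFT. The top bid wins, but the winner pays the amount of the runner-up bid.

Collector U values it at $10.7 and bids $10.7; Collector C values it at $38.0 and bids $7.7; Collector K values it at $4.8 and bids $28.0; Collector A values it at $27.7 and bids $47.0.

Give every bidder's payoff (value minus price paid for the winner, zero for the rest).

Collector U $0.0, Collector C $0.0, Collector K $0.0, Collector A -$0.3.

Bids in descending order: Collector A $47.0; Collector K $28.0; Collector U $10.7; Collector C $7.7.
Collector A has the top bid and wins; the price is the second-highest bid, $28.0.
Collector A's payoff = $27.7 − $28.0 = -$0.3. All other bidders lose, so their payoff is 0.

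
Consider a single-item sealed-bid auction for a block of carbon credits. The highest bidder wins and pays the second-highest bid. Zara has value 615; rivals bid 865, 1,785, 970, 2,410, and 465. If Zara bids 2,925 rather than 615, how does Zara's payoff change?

The highest competing bid is 2,410.
Bidding truthfully at 615: the top bid is 2,410 (a rival), so Zara loses. Payoff = 0.
Bidding 2,925: Zara has the top bid, wins, and pays the second-highest bid 2,410. Payoff = 615 − 2,410 = -1,795.
Change = -1,795 − 0 = -1,795.
Deviating from a truthful bid can only lose payoff in a second-price auction — never gain.

Payoff change: -1,795.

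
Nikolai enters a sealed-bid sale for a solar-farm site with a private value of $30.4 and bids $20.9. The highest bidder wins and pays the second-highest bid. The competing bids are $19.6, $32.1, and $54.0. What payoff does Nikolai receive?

Highest competing bid: $54.0.
Nikolai's bid $20.9 is not the highest, so Nikolai loses, pays nothing, and earns zero payoff.

Payoff = $0.0.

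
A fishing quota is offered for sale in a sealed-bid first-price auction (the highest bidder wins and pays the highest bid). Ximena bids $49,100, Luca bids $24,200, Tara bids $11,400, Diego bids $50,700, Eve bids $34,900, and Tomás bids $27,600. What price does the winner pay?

Ranking the bids: Diego $50,700; Ximena $49,100; Eve $34,900; Tomás $27,600; Luca $24,200; Tara $11,400.
Diego is the highest bidder, so Diego wins.
Under the first-price rule, the price is the highest bid: $50,700.

$50,700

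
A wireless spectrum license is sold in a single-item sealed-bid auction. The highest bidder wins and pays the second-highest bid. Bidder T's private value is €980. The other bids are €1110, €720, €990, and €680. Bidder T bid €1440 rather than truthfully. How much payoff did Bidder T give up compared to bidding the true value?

Payoff forgone: €130.

The highest competing bid is €1110.
Bidding truthfully at €980: the top bid is €1110 (a rival), so Bidder T loses. Payoff = €0.
Bidding €1440: Bidder T has the top bid, wins, and pays the second-highest bid €1110. Payoff = €980 − €1110 = -€130.
Regret = truthful payoff − actual payoff = €0 − -€130 = €130.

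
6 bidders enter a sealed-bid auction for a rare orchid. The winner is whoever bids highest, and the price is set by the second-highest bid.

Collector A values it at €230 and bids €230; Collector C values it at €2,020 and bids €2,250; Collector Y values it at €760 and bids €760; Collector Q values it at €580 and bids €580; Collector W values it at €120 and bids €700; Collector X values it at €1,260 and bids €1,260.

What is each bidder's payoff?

Payoffs: Collector A €0, Collector C €760, Collector Y €0, Collector Q €0, Collector W €0, Collector X €0.

Sorted high to low: Collector C €2,250, then Collector X €1,260, then Collector Y €760, then Collector W €700, then Collector Q €580, then Collector A €230.
Collector C has the top bid and wins; the price is the second-highest bid, €1,260.
Collector C's payoff = €2,020 − €1,260 = €760. All other bidders lose, so their payoff is 0.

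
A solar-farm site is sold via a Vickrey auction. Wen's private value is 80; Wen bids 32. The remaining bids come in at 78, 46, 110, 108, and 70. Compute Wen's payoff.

0

Highest competing bid: 110.
Wen's bid 32 is not the highest, so Wen loses, pays nothing, and earns zero payoff.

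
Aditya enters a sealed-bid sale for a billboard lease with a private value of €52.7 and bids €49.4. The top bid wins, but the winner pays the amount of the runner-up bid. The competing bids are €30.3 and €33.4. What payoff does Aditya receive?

Highest competing bid: €33.4.
Aditya's bid €49.4 is the highest overall, so Aditya wins and pays the second-highest bid, €33.4.
Payoff = value − price = €52.7 − €33.4 = €19.3.

Aditya's payoff: €19.3.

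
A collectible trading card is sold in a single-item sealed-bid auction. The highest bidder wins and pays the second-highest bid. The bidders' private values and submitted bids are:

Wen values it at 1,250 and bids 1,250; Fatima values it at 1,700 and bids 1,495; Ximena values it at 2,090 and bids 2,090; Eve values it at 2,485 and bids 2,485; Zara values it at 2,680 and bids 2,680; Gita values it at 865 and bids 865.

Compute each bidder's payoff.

Wen 0, Fatima 0, Ximena 0, Eve 0, Zara 195, Gita 0.

Bids in descending order: Zara 2,680; Eve 2,485; Ximena 2,090; Fatima 1,495; Wen 1,250; Gita 865.
Zara has the top bid and wins; the price is the second-highest bid, 2,485.
Zara's payoff = 2,680 − 2,485 = 195. All other bidders lose, so their payoff is 0.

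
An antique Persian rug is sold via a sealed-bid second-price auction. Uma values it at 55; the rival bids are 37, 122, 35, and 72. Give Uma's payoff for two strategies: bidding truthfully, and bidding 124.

(a) 0  (b) -67

The highest competing bid is 122.
Bidding truthfully at 55: the top bid is 122 (a rival), so Uma loses. Payoff = 0.
Bidding 124: Uma has the top bid, wins, and pays the second-highest bid 122. Payoff = 55 − 122 = -67.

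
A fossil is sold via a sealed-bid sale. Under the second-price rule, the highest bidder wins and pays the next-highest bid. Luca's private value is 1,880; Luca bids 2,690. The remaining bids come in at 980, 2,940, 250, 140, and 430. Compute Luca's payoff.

Highest competing bid: 2,940.
Luca's bid 2,690 is not the highest, so Luca loses, pays nothing, and earns zero payoff.

Luca's payoff: 0.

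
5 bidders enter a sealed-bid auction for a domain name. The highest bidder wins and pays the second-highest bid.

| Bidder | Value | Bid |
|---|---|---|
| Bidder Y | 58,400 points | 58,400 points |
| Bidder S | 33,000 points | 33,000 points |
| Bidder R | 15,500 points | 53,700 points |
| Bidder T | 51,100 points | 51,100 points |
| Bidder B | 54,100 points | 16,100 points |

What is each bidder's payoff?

Bids in descending order: Bidder Y 58,400 points > Bidder R 53,700 points > Bidder T 51,100 points > Bidder S 33,000 points > Bidder B 16,100 points.
Bidder Y has the top bid and wins; the price is the second-highest bid, 53,700 points.
Bidder Y's payoff = 58,400 points − 53,700 points = 4,700 points. All other bidders lose, so their payoff is 0.

Bidder Y 4,700 points, Bidder S 0 points, Bidder R 0 points, Bidder T 0 points, Bidder B 0 points.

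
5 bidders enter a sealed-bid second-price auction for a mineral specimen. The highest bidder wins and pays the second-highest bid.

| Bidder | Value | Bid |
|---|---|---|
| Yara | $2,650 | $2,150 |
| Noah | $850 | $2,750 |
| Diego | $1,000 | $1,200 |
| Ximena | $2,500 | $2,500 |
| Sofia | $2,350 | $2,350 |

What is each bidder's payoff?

Yara $0, Noah -$1,650, Diego $0, Ximena $0, Sofia $0.

Ranking the bids: Noah $2,750, then Ximena $2,500, then Sofia $2,350, then Yara $2,150, then Diego $1,200.
Noah has the top bid and wins; the price is the second-highest bid, $2,500.
Noah's payoff = $850 − $2,500 = -$1,650. All other bidders lose, so their payoff is 0.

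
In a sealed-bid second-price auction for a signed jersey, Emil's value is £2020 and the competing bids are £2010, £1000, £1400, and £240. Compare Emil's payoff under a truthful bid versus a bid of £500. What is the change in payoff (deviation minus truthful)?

The highest competing bid is £2010.
Bidding truthfully at £2020: Emil has the top bid, wins, and pays the second-highest bid £2010. Payoff = £2020 − £2010 = £10.
Bidding £500: the top bid is £2010 (a rival), so Emil loses. Payoff = £0.
Change = £0 − £10 = -£10.

Change in payoff: -£10.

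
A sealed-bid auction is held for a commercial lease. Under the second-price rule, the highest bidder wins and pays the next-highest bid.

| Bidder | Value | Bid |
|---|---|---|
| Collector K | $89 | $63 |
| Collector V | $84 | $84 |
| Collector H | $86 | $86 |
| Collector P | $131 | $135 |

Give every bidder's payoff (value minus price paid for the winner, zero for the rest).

Collector K $0, Collector V $0, Collector H $0, Collector P $45.

Bids in descending order: Collector P $135 > Collector H $86 > Collector V $84 > Collector K $63.
Collector P has the top bid and wins; the price is the second-highest bid, $86.
Collector P's payoff = $131 − $86 = $45. All other bidders lose, so their payoff is 0.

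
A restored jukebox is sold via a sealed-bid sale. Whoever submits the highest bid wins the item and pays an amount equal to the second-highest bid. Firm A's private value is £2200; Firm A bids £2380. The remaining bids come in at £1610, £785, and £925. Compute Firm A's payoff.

Highest competing bid: £1610.
Firm A's bid £2380 is the highest overall, so Firm A wins and pays the second-highest bid, £1610.
Payoff = value − price = £2200 − £1610 = £590.

£590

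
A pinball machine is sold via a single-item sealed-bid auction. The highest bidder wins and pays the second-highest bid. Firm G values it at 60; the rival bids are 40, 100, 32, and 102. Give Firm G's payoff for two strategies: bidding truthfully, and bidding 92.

(a) 0  (b) 0

The highest competing bid is 102.
Bidding truthfully at 60: the top bid is 102 (a rival), so Firm G loses. Payoff = 0.
Bidding 92: the top bid is 102 (a rival), so Firm G loses. Payoff = 0.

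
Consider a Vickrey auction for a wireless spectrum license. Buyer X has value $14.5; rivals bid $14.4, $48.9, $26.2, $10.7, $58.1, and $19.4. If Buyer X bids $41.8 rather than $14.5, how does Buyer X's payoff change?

The highest competing bid is $58.1.
Bidding truthfully at $14.5: the top bid is $58.1 (a rival), so Buyer X loses. Payoff = $0.0.
Bidding $41.8: the top bid is $58.1 (a rival), so Buyer X loses. Payoff = $0.0.
Change = $0.0 − $0.0 = $0.0.
The bid only affects whether you win, not the price — here both bids land on the same side of the top rival bid, so the deviation is payoff-neutral.

$0.0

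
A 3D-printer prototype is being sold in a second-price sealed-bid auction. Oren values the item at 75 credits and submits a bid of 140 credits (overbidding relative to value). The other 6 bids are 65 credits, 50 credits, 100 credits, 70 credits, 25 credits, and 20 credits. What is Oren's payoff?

-25 credits

Highest competing bid: 100 credits.
Oren's bid 140 credits is the highest overall, so Oren wins and pays the second-highest bid, 100 credits.
Payoff = value − price = 75 credits − 100 credits = -25 credits.
Overbidding won the item at a price above value — truthful bidding would have avoided this loss.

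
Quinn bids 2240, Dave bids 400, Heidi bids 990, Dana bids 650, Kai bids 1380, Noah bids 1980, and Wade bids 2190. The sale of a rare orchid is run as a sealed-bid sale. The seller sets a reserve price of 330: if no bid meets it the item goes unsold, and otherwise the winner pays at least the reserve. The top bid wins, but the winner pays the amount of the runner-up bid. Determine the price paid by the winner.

Bids in descending order: Quinn 2240 > Wade 2190 > Noah 1980 > Kai 1380 > Heidi 990 > Dana 650 > Dave 400.
Quinn has the highest bid, so Quinn wins.
The second-highest bid is 2190, which exceeds the reserve, so that sets the price.

2190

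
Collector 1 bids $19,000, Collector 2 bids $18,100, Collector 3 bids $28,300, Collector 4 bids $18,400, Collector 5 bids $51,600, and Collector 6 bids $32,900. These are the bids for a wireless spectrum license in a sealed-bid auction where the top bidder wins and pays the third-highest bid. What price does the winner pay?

The winner pays $28,300.

Bids in descending order: Collector 5 $51,600 > Collector 6 $32,900 > Collector 3 $28,300 > Collector 1 $19,000 > Collector 4 $18,400 > Collector 2 $18,100.
Collector 5 is the highest bidder, so Collector 5 wins.
Under the third-price rule, the price is the third-highest bid: $28,300.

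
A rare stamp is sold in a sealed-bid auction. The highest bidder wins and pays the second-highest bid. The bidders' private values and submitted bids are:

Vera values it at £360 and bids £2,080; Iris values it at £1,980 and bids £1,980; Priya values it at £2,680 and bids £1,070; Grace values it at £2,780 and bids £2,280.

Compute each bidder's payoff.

Vera £0, Iris £0, Priya £0, Grace £700.

Ordered from highest: Grace £2,280; Vera £2,080; Iris £1,980; Priya £1,070.
Grace has the top bid and wins; the price is the second-highest bid, £2,080.
Grace's payoff = £2,780 − £2,080 = £700. All other bidders lose, so their payoff is 0.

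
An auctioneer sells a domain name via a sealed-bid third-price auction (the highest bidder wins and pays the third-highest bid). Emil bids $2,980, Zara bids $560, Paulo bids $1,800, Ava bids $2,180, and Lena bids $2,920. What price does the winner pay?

Ranking the bids: Emil $2,980; Lena $2,920; Ava $2,180; Paulo $1,800; Zara $560.
Emil is the highest bidder, so Emil wins.
Under the third-price rule, the price is the third-highest bid: $2,180.

The winner pays $2,180.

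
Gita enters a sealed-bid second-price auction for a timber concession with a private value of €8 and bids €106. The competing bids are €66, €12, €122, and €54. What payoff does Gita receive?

Gita's payoff: €0.

Highest competing bid: €122.
Gita's bid €106 is not the highest, so Gita loses, pays nothing, and earns zero payoff.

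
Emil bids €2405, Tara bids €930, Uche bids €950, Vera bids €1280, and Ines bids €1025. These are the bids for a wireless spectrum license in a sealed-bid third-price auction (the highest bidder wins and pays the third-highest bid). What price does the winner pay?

The winner pays €1025.

Ranking the bids: Emil €2405 > Vera €1280 > Ines €1025 > Uche €950 > Tara €930.
Emil is the highest bidder, so Emil wins.
Under the third-price rule, the price is the third-highest bid: €1025.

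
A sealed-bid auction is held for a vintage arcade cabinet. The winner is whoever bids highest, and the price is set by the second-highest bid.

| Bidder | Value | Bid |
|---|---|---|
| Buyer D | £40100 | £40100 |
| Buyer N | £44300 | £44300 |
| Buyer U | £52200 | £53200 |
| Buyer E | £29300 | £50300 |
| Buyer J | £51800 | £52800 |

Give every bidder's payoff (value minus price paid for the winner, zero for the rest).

Bids in descending order: Buyer U £53200; Buyer J £52800; Buyer E £50300; Buyer N £44300; Buyer D £40100.
Buyer U has the top bid and wins; the price is the second-highest bid, £52800.
Buyer U's payoff = £52200 − £52800 = -£600. All other bidders lose, so their payoff is 0.

Buyer D £0, Buyer N £0, Buyer U -£600, Buyer E £0, Buyer J £0.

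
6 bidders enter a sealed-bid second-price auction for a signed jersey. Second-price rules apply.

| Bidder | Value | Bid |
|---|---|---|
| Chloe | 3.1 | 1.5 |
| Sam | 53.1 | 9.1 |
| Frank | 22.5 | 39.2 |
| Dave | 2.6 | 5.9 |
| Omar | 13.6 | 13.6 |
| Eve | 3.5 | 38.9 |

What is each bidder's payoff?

Sorted high to low: Frank 39.2 > Eve 38.9 > Omar 13.6 > Sam 9.1 > Dave 5.9 > Chloe 1.5.
Frank has the top bid and wins; the price is the second-highest bid, 38.9.
Frank's payoff = 22.5 − 38.9 = -16.4. All other bidders lose, so their payoff is 0.

Chloe 0.0, Sam 0.0, Frank -16.4, Dave 0.0, Omar 0.0, Eve 0.0.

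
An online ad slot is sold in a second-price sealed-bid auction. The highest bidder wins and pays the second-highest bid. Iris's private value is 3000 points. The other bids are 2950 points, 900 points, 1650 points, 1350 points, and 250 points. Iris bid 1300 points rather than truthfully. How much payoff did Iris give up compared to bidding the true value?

Payoff forgone: 50 points.

The highest competing bid is 2950 points.
Bidding truthfully at 3000 points: Iris has the top bid, wins, and pays the second-highest bid 2950 points. Payoff = 3000 points − 2950 points = 50 points.
Bidding 1300 points: the top bid is 2950 points (a rival), so Iris loses. Payoff = 0 points.
Regret = truthful payoff − actual payoff = 50 points − 0 points = 50 points.
This is the dominant-strategy logic: truthful bidding weakly beats any alternative.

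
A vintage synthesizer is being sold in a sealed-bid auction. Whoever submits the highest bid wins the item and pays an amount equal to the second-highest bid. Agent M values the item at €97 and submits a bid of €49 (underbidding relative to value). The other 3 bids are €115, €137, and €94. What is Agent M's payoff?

Highest competing bid: €137.
Agent M's bid €49 is not the highest, so Agent M loses, pays nothing, and earns zero payoff.

Payoff = €0.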